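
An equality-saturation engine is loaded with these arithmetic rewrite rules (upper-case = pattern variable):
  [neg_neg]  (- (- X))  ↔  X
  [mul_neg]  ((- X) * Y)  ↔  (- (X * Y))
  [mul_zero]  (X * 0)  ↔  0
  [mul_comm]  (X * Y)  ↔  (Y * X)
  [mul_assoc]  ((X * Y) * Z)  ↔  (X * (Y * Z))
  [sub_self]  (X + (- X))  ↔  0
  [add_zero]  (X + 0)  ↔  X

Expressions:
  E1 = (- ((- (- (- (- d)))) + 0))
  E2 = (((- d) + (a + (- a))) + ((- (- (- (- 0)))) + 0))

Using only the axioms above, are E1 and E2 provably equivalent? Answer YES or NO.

YES

step 1: add_zero (→) rewrites ((- (- (- (- d)))) + 0) into (- (- (- (- d)))), now (- (- (- (- (- d)))))
step 2: neg_neg (→) rewrites (- (- (- (- d)))) into (- (- d)), now (- (- (- d)))
step 3: neg_neg (→) rewrites (- (- (- d))) into (- d)
step 4: add_zero (←) rewrites (- d) into ((- d) + 0)
step 5: neg_neg (←) rewrites 0 into (- (- 0)), now ((- d) + (- (- 0)))
step 6: add_zero (←) rewrites (- d) into ((- d) + 0), now (((- d) + 0) + (- (- 0)))
step 7: sub_self (←) rewrites 0 into (a + (- a)), now (((- d) + (a + (- a))) + (- (- 0)))
step 8: add_zero (←) rewrites (- (- 0)) into ((- (- 0)) + 0), now (((- d) + (a + (- a))) + ((- (- 0)) + 0))
step 9: neg_neg (←) rewrites (- (- 0)) into (- (- (- (- 0)))), which is E2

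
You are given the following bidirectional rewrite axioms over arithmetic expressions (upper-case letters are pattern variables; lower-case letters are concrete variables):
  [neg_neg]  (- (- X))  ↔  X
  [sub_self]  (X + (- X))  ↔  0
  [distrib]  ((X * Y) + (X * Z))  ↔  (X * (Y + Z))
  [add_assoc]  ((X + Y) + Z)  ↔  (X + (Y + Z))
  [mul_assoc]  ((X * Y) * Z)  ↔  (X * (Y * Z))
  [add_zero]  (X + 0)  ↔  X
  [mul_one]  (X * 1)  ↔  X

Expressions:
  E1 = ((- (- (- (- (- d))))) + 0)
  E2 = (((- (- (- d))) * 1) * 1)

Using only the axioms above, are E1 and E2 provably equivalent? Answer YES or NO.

1. [neg_neg →] (- (- (- (- d))))  →  (- (- d));  E1 = ((- (- (- d))) + 0)
2. [add_zero →] ((- (- (- d))) + 0)  →  (- (- (- d)))
3. [neg_neg →] (- (- d))  →  d;  E1 = (- d)
4. [mul_one ←] (- d)  →  ((- d) * 1)
5. [mul_one ←] ((- d) * 1)  →  (((- d) * 1) * 1)
6. [neg_neg ←] (- d)  →  (- (- (- d)));  this is E2

YES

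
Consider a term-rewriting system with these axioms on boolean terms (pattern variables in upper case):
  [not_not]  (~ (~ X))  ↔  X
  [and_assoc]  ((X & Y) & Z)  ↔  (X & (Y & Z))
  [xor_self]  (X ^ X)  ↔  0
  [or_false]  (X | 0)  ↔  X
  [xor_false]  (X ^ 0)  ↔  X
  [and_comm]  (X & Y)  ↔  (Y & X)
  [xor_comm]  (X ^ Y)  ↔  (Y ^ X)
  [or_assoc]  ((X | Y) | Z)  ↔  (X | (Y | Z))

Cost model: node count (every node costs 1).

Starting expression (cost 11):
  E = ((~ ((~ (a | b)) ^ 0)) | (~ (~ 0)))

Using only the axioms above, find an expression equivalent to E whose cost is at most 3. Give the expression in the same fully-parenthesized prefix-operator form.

(a | b)   [cost 3]

1. [xor_false →] ((~ (a | b)) ^ 0)  →  (~ (a | b));  E = ((~ (~ (a | b))) | (~ (~ 0)))
2. [not_not →] (~ (~ 0))  →  0;  E = ((~ (~ (a | b))) | 0)
3. [not_not →] (~ (~ (a | b)))  →  (a | b);  E = ((a | b) | 0)
4. [or_false →] ((a | b) | 0)  →  (a | b);  cost 3 ≤ 3, done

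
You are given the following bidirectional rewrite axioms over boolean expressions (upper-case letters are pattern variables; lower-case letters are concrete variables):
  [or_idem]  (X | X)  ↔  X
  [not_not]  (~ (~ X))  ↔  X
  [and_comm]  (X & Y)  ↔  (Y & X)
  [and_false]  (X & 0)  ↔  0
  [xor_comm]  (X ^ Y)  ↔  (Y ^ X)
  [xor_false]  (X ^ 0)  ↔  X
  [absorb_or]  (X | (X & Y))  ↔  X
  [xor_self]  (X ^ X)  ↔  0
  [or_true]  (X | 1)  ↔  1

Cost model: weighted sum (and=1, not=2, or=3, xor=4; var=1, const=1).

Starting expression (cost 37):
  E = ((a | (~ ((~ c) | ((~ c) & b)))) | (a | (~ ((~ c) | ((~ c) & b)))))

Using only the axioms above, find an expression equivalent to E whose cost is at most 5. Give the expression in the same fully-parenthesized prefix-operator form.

1. [or_idem →] ((a | (~ ((~ c) | ((~ c) & b)))) | (a | (~ ((~ c) | ((~ c) & b)))))  →  (a | (~ ((~ c) | ((~ c) & b))))
2. [absorb_or →] ((~ c) | ((~ c) & b))  →  (~ c);  E = (a | (~ (~ c)))
3. [not_not →] (~ (~ c))  →  c;  cost 5 ≤ 5, done

(a | c)   [cost 5]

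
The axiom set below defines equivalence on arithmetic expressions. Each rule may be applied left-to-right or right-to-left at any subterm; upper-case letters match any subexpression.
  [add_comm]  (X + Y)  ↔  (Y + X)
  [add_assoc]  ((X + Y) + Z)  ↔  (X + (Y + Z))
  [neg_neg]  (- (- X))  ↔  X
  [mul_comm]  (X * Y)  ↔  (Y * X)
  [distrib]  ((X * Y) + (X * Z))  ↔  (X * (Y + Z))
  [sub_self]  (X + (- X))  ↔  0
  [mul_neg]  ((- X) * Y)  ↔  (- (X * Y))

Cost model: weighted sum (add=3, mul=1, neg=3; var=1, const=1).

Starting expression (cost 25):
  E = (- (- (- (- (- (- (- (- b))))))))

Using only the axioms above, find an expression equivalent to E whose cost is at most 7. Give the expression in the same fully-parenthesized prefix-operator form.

(- (- b))   [cost 7]

step 1: neg_neg (→) rewrites (- (- (- b))) into (- b), now (- (- (- (- (- (- b))))))
step 2: neg_neg (→) rewrites (- (- (- (- b)))) into (- (- b)), now (- (- (- (- b))))
step 3: neg_neg (→) rewrites (- (- b)) into b, reaching cost 7 (bound 7)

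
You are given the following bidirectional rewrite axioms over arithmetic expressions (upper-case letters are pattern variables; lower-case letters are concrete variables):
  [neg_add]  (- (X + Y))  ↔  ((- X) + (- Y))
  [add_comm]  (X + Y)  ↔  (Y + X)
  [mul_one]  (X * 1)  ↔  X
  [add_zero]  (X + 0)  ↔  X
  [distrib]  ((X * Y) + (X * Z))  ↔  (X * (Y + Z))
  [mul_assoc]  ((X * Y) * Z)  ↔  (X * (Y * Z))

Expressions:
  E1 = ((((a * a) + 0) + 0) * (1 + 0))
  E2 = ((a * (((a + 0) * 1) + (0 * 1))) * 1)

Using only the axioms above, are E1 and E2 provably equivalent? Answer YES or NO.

(1) ((a * a) + 0)  =[add_zero →]=  (a * a)    ⊢ (((a * a) + 0) * (1 + 0))
(2) ((a * a) + 0)  =[add_zero →]=  (a * a)    ⊢ ((a * a) * (1 + 0))
(3) (1 + 0)  =[add_zero →]=  1    ⊢ ((a * a) * 1)
(4) ((a * a) * 1)  =[mul_one →]=  (a * a)
(5) a  =[mul_one ←]=  (a * 1)    ⊢ (a * (a * 1))
(6) a  =[add_zero ←]=  (a + 0)    ⊢ (a * ((a + 0) * 1))
(7) ((a + 0) * 1)  =[add_zero ←]=  (((a + 0) * 1) + 0)    ⊢ (a * (((a + 0) * 1) + 0))
(8) 0  =[mul_one ←]=  (0 * 1)    ⊢ (a * (((a + 0) * 1) + (0 * 1)))
(9) (a * (((a + 0) * 1) + (0 * 1)))  =[mul_one ←]=  ((a * (((a + 0) * 1) + (0 * 1))) * 1)    ⊢ E2

YES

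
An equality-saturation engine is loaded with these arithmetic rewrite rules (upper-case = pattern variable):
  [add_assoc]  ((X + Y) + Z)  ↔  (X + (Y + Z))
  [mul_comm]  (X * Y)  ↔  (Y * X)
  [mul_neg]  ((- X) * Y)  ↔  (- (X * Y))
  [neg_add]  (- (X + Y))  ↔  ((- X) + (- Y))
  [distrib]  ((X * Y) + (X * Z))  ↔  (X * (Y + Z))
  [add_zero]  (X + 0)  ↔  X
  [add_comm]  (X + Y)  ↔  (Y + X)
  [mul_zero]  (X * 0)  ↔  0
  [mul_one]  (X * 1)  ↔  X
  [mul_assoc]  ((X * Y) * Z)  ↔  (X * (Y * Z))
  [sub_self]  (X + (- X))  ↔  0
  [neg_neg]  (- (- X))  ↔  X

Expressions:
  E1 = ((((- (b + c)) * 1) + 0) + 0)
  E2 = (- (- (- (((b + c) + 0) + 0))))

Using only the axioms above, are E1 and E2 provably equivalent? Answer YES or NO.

(1) (((- (b + c)) * 1) + 0)  =[add_zero →]=  ((- (b + c)) * 1)    ⊢ (((- (b + c)) * 1) + 0)
(2) ((- (b + c)) * 1)  =[mul_one →]=  (- (b + c))    ⊢ ((- (b + c)) + 0)
(3) ((- (b + c)) + 0)  =[add_zero →]=  (- (b + c))
(4) (b + c)  =[add_zero ←]=  ((b + c) + 0)    ⊢ (- ((b + c) + 0))
(5) ((b + c) + 0)  =[neg_neg ←]=  (- (- ((b + c) + 0)))    ⊢ (- (- (- ((b + c) + 0))))
(6) ((b + c) + 0)  =[add_zero ←]=  (((b + c) + 0) + 0)    ⊢ E2

YES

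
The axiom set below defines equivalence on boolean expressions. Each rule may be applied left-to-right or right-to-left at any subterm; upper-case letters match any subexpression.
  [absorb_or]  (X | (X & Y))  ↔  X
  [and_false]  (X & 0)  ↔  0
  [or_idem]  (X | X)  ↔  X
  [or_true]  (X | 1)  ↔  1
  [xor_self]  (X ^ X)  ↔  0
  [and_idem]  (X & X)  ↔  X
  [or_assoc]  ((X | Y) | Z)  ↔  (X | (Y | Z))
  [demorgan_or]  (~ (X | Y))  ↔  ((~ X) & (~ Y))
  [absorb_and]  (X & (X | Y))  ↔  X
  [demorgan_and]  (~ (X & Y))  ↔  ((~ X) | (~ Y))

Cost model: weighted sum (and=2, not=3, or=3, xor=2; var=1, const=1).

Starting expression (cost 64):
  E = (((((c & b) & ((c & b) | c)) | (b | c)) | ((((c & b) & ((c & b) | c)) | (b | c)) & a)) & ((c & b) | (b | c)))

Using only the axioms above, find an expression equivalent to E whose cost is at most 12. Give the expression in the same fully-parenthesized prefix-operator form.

step 1: absorb_or (→) rewrites ((((c & b) & ((c & b) | c)) | (b | c)) | ((((c & b) & ((c & b) | c)) | (b | c)) & a)) into (((c & b) & ((c & b) | c)) | (b | c)), now ((((c & b) & ((c & b) | c)) | (b | c)) & ((c & b) | (b | c)))
step 2: absorb_and (→) rewrites ((c & b) & ((c & b) | c)) into (c & b), now (((c & b) | (b | c)) & ((c & b) | (b | c)))
step 3: and_idem (→) rewrites (((c & b) | (b | c)) & ((c & b) | (b | c))) into ((c & b) | (b | c)), reaching cost 12 (bound 12)

((c & b) | (b | c))   [cost 12]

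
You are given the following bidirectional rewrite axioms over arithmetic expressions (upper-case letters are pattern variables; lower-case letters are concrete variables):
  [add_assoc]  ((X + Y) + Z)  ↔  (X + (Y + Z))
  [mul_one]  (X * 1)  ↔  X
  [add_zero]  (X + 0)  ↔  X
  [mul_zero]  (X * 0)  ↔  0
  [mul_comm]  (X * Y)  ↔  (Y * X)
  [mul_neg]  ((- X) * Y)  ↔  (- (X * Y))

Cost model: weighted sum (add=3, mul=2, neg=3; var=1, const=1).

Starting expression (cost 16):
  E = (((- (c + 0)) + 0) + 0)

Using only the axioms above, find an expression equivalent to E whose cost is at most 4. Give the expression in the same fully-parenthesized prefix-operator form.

1. [add_zero →] ((- (c + 0)) + 0)  →  (- (c + 0));  E = ((- (c + 0)) + 0)
2. [add_zero →] ((- (c + 0)) + 0)  →  (- (c + 0))
3. [add_zero →] (c + 0)  →  c;  cost 4 ≤ 4, done

(- c)   [cost 4]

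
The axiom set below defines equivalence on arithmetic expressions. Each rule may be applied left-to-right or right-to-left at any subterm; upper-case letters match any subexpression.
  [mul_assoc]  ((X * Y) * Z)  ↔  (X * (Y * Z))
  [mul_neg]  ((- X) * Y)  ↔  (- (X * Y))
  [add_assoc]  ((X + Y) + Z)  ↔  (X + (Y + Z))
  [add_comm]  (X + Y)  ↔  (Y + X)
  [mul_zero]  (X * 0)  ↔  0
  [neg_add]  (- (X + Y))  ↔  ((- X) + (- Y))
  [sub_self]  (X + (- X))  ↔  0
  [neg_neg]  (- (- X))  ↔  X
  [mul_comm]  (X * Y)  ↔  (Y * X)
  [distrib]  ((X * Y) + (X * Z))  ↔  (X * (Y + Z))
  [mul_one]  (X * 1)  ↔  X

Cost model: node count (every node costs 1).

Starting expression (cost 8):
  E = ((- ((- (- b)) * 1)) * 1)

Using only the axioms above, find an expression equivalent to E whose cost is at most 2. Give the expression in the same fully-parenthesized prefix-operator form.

(- b)   [cost 2]

(1) (- (- b))  =[neg_neg →]=  b    ⊢ ((- (b * 1)) * 1)
(2) ((- (b * 1)) * 1)  =[mul_one →]=  (- (b * 1))
(3) (b * 1)  =[mul_one →]=  b    ⊢ cost 2, within 2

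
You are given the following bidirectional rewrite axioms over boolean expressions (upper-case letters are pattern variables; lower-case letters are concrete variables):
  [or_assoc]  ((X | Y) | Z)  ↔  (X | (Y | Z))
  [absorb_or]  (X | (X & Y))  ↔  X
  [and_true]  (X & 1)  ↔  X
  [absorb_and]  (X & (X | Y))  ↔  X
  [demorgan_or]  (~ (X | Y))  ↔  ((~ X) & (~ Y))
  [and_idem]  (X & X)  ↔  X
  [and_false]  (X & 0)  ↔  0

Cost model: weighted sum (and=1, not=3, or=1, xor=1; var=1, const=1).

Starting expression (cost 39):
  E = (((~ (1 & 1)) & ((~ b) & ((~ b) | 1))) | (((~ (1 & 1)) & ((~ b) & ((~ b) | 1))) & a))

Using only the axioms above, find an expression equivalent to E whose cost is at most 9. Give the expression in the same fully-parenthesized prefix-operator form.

1. [absorb_or →] (((~ (1 & 1)) & ((~ b) & ((~ b) | 1))) | (((~ (1 & 1)) & ((~ b) & ((~ b) | 1))) & a))  →  ((~ (1 & 1)) & ((~ b) & ((~ b) | 1)))
2. [and_idem →] (1 & 1)  →  1;  E = ((~ 1) & ((~ b) & ((~ b) | 1)))
3. [absorb_and →] ((~ b) & ((~ b) | 1))  →  (~ b);  cost 9 ≤ 9, done

((~ 1) & (~ b))   [cost 9]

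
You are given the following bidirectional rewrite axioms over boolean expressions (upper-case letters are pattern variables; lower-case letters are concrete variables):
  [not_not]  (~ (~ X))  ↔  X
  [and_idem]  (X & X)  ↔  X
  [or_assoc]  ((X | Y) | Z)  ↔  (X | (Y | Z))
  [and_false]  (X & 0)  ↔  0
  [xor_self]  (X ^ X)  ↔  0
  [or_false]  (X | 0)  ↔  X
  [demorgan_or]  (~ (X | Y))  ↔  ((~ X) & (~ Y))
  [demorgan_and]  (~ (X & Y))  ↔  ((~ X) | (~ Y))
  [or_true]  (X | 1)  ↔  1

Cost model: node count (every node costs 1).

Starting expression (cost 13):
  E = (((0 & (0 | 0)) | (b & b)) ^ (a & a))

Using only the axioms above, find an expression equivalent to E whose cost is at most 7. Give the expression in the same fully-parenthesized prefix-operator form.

(1) (0 | 0)  =[or_false →]=  0    ⊢ (((0 & 0) | (b & b)) ^ (a & a))
(2) (0 & 0)  =[and_idem →]=  0    ⊢ ((0 | (b & b)) ^ (a & a))
(3) (b & b)  =[and_idem →]=  b    ⊢ cost 7, within 7

((0 | b) ^ (a & a))   [cost 7]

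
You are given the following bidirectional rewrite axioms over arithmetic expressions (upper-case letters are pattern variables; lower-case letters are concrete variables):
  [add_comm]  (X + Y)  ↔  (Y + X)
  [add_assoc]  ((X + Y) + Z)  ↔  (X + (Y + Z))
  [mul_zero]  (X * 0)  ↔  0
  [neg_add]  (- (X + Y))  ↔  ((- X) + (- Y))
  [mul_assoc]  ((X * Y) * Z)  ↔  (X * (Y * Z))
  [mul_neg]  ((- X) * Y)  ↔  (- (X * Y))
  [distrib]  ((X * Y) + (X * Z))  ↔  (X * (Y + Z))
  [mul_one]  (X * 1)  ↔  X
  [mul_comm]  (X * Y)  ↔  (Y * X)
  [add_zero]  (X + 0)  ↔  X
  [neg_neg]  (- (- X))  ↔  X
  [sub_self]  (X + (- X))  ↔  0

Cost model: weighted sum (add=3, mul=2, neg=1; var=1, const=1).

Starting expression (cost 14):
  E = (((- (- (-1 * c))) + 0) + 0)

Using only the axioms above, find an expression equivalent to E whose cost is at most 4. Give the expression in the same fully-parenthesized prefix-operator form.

(1) (- (- (-1 * c)))  =[neg_neg →]=  (-1 * c)    ⊢ (((-1 * c) + 0) + 0)
(2) ((-1 * c) + 0)  =[add_zero →]=  (-1 * c)    ⊢ ((-1 * c) + 0)
(3) ((-1 * c) + 0)  =[add_zero →]=  (-1 * c)    ⊢ cost 4, within 4

(-1 * c)   [cost 4]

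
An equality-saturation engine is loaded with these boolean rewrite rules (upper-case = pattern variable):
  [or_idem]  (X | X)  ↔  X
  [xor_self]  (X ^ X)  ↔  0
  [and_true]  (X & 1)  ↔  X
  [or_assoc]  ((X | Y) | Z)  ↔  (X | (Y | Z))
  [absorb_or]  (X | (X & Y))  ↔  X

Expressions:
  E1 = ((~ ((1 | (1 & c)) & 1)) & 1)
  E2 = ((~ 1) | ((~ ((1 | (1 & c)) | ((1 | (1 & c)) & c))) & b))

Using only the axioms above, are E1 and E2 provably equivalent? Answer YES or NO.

YES

1. [absorb_or →] (1 | (1 & c))  →  1;  E1 = ((~ (1 & 1)) & 1)
2. [and_true →] (1 & 1)  →  1;  E1 = ((~ 1) & 1)
3. [and_true →] ((~ 1) & 1)  →  (~ 1)
4. [absorb_or ←] (~ 1)  →  ((~ 1) | ((~ 1) & b))
5. [absorb_or ←] 1  →  (1 | (1 & c));  E1 = ((~ 1) | ((~ (1 | (1 & c))) & b))
6. [absorb_or ←] (1 | (1 & c))  →  ((1 | (1 & c)) | ((1 | (1 & c)) & c));  this is E2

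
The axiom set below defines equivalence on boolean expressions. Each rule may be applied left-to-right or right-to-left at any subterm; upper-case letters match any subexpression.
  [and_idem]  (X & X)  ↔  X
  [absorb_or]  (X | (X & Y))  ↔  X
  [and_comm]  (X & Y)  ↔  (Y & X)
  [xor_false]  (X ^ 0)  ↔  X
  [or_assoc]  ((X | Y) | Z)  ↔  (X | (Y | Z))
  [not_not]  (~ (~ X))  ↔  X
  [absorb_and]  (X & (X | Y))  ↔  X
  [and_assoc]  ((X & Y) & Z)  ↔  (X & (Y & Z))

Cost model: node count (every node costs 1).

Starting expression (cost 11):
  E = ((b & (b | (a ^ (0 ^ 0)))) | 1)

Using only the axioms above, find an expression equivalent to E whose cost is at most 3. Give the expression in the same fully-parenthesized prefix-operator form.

step 1: xor_false (→) rewrites (0 ^ 0) into 0, now ((b & (b | (a ^ 0))) | 1)
step 2: xor_false (→) rewrites (a ^ 0) into a, now ((b & (b | a)) | 1)
step 3: absorb_and (→) rewrites (b & (b | a)) into b, reaching cost 3 (bound 3)

(b | 1)   [cost 3]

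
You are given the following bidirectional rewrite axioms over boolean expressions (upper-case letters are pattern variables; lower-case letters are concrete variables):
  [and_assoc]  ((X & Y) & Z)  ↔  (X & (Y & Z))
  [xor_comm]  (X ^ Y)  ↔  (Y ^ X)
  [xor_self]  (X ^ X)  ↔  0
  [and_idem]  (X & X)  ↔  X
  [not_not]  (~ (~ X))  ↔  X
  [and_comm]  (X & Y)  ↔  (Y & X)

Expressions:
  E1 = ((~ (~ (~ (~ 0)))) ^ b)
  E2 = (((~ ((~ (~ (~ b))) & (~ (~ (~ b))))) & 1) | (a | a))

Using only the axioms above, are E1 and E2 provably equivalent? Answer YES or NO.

NO

Every axiom is a valid identity, so a rewrite proof would force E1 and E2 to agree under every assignment.
At a=1, b=0: E1 = 0 but E2 = 1; they differ, so no derivation exists.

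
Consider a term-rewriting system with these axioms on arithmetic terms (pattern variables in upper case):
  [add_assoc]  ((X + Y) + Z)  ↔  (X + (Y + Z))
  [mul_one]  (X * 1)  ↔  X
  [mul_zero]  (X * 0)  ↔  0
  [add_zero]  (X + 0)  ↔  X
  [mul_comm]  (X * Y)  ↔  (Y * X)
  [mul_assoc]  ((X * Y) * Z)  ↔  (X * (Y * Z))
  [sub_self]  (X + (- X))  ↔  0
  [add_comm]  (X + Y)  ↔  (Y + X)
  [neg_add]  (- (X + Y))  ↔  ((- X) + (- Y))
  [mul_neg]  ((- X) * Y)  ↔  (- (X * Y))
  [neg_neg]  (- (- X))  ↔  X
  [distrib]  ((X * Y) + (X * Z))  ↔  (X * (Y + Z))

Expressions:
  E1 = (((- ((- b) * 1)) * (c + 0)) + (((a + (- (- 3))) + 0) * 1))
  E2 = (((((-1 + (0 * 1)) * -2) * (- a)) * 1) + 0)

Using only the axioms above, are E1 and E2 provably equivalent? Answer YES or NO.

NO

Every axiom is a valid identity, so a rewrite proof would force E1 and E2 to agree under every assignment.
At a=0, b=0, c=0: E1 = 3 but E2 = 0; they differ, so no derivation exists.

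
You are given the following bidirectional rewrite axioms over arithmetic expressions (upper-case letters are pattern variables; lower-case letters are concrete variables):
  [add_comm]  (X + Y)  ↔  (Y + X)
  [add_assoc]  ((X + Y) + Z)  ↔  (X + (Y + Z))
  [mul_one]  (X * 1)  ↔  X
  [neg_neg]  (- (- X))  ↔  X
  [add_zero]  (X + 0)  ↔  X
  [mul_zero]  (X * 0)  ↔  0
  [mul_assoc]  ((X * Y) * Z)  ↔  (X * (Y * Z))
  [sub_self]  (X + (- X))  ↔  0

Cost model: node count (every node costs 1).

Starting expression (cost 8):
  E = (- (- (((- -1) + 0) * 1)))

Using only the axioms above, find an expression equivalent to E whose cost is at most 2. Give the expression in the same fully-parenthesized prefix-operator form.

1. [mul_one →] (((- -1) + 0) * 1)  →  ((- -1) + 0);  E = (- (- ((- -1) + 0)))
2. [add_zero →] ((- -1) + 0)  →  (- -1);  E = (- (- (- -1)))
3. [neg_neg →] (- (- -1))  →  -1;  cost 2 ≤ 2, done

(- -1)   [cost 2]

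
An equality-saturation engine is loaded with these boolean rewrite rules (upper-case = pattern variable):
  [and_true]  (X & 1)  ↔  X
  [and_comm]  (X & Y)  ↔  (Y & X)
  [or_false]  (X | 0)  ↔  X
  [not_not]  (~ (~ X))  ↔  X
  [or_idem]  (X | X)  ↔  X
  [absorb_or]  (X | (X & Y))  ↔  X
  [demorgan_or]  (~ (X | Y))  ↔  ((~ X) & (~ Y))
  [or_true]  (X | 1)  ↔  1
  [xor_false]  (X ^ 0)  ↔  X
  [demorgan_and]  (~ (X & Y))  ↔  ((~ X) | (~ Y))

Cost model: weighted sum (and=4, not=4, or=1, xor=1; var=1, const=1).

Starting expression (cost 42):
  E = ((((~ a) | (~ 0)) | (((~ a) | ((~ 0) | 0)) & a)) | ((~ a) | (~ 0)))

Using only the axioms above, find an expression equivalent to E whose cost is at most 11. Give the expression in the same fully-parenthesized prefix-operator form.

step 1: or_false (→) rewrites ((~ 0) | 0) into (~ 0), now ((((~ a) | (~ 0)) | (((~ a) | (~ 0)) & a)) | ((~ a) | (~ 0)))
step 2: absorb_or (→) rewrites (((~ a) | (~ 0)) | (((~ a) | (~ 0)) & a)) into ((~ a) | (~ 0)), now (((~ a) | (~ 0)) | ((~ a) | (~ 0)))
step 3: or_idem (→) rewrites (((~ a) | (~ 0)) | ((~ a) | (~ 0))) into ((~ a) | (~ 0)), reaching cost 11 (bound 11)

((~ a) | (~ 0))   [cost 11]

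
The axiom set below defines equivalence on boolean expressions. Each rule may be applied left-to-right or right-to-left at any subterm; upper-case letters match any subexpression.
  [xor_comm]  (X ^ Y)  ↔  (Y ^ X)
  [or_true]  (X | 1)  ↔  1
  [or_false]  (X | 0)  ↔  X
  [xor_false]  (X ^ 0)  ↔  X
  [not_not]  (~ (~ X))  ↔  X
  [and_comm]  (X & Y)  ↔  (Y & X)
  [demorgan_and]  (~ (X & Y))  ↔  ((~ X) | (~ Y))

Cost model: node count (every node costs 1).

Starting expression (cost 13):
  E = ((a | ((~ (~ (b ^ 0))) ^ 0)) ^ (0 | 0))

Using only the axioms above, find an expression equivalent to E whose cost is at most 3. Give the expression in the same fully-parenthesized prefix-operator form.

(a | b)   [cost 3]

1. [not_not →] (~ (~ (b ^ 0)))  →  (b ^ 0);  E = ((a | ((b ^ 0) ^ 0)) ^ (0 | 0))
2. [xor_false →] ((b ^ 0) ^ 0)  →  (b ^ 0);  E = ((a | (b ^ 0)) ^ (0 | 0))
3. [or_false →] (0 | 0)  →  0;  E = ((a | (b ^ 0)) ^ 0)
4. [xor_false →] (b ^ 0)  →  b;  E = ((a | b) ^ 0)
5. [xor_false →] ((a | b) ^ 0)  →  (a | b);  cost 3 ≤ 3, done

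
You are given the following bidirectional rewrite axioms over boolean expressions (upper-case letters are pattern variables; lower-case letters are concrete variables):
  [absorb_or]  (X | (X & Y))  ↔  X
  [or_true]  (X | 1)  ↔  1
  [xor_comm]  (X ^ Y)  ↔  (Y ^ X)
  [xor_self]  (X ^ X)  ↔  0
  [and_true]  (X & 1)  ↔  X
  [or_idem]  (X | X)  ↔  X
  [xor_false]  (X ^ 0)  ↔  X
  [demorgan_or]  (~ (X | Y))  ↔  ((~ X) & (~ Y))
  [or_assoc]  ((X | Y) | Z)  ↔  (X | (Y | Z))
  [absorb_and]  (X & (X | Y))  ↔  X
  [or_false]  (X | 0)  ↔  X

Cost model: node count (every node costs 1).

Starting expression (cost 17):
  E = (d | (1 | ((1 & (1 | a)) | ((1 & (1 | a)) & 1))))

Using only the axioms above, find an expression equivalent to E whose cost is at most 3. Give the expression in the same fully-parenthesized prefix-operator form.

step 1: absorb_or (→) rewrites ((1 & (1 | a)) | ((1 & (1 | a)) & 1)) into (1 & (1 | a)), now (d | (1 | (1 & (1 | a))))
step 2: absorb_and (→) rewrites (1 & (1 | a)) into 1, now (d | (1 | 1))
step 3: or_true (→) rewrites (1 | 1) into 1, reaching cost 3 (bound 3)

(d | 1)   [cost 3]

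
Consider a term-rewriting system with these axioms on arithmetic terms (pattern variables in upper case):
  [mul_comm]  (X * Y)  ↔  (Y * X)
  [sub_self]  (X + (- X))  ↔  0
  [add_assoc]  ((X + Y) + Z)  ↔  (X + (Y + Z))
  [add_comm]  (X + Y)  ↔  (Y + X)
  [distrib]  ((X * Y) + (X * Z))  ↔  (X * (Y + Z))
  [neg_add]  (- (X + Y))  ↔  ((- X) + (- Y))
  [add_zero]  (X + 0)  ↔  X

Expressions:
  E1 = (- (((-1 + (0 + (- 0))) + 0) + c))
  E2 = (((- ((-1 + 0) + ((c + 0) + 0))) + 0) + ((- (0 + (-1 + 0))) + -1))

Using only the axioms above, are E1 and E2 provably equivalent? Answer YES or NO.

1. [sub_self →] (0 + (- 0))  →  0;  E1 = (- (((-1 + 0) + 0) + c))
2. [add_zero →] (-1 + 0)  →  -1;  E1 = (- ((-1 + 0) + c))
3. [add_zero →] (-1 + 0)  →  -1;  E1 = (- (-1 + c))
4. [add_zero ←] (- (-1 + c))  →  ((- (-1 + c)) + 0)
5. [sub_self ←] 0  →  (-1 + (- -1));  E1 = ((- (-1 + c)) + (-1 + (- -1)))
6. [add_zero ←] c  →  (c + 0);  E1 = ((- (-1 + (c + 0))) + (-1 + (- -1)))
7. [add_zero ←] -1  →  (-1 + 0);  E1 = ((- (-1 + (c + 0))) + (-1 + (- (-1 + 0))))
8. [add_zero ←] (- (-1 + (c + 0)))  →  ((- (-1 + (c + 0))) + 0);  E1 = (((- (-1 + (c + 0))) + 0) + (-1 + (- (-1 + 0))))
9. [add_comm →] ((- (-1 + (c + 0))) + 0)  →  (0 + (- (-1 + (c + 0))));  E1 = ((0 + (- (-1 + (c + 0)))) + (-1 + (- (-1 + 0))))
10. [add_zero ←] -1  →  (-1 + 0);  E1 = ((0 + (- (-1 + (c + 0)))) + (-1 + (- ((-1 + 0) + 0))))
11. [add_comm →] (0 + (- (-1 + (c + 0))))  →  ((- (-1 + (c + 0))) + 0);  E1 = (((- (-1 + (c + 0))) + 0) + (-1 + (- ((-1 + 0) + 0))))
12. [add_comm →] (-1 + (- ((-1 + 0) + 0)))  →  ((- ((-1 + 0) + 0)) + -1);  E1 = (((- (-1 + (c + 0))) + 0) + ((- ((-1 + 0) + 0)) + -1))
13. [add_zero ←] -1  →  (-1 + 0);  E1 = (((- ((-1 + 0) + (c + 0))) + 0) + ((- ((-1 + 0) + 0)) + -1))
14. [add_comm →] ((-1 + 0) + 0)  →  (0 + (-1 + 0));  E1 = (((- ((-1 + 0) + (c + 0))) + 0) + ((- (0 + (-1 + 0))) + -1))
15. [add_zero ←] c  →  (c + 0);  this is E2

YES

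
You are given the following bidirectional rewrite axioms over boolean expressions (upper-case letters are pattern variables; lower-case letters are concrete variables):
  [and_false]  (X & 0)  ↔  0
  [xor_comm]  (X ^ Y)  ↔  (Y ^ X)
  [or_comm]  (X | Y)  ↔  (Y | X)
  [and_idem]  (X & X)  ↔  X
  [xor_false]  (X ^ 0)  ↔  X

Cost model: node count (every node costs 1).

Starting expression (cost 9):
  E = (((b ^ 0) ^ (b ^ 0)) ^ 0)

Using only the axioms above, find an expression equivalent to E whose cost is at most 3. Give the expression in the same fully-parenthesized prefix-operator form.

(b ^ b)   [cost 3]

step 1: xor_false (→) rewrites (b ^ 0) into b, now (((b ^ 0) ^ b) ^ 0)
step 2: xor_false (→) rewrites (((b ^ 0) ^ b) ^ 0) into ((b ^ 0) ^ b)
step 3: xor_false (→) rewrites (b ^ 0) into b, reaching cost 3 (bound 3)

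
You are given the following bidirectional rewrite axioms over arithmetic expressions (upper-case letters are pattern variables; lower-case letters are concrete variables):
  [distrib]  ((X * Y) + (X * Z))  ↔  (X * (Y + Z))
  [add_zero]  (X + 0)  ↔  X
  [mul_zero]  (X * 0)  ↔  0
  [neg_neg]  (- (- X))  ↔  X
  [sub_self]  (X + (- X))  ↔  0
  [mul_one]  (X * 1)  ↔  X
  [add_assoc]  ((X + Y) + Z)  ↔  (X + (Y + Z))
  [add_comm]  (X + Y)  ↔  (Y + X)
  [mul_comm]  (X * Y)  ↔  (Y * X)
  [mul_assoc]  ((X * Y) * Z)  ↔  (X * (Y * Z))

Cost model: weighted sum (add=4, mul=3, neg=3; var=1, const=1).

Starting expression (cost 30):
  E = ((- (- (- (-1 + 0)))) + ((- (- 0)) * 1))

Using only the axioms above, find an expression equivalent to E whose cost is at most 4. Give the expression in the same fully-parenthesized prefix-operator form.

(1) (- (- (- (-1 + 0))))  =[neg_neg →]=  (- (-1 + 0))    ⊢ ((- (-1 + 0)) + ((- (- 0)) * 1))
(2) ((- (- 0)) * 1)  =[mul_one →]=  (- (- 0))    ⊢ ((- (-1 + 0)) + (- (- 0)))
(3) (- (- 0))  =[neg_neg →]=  0    ⊢ ((- (-1 + 0)) + 0)
(4) (-1 + 0)  =[add_zero →]=  -1    ⊢ ((- -1) + 0)
(5) ((- -1) + 0)  =[add_zero →]=  (- -1)    ⊢ cost 4, within 4

(- -1)   [cost 4]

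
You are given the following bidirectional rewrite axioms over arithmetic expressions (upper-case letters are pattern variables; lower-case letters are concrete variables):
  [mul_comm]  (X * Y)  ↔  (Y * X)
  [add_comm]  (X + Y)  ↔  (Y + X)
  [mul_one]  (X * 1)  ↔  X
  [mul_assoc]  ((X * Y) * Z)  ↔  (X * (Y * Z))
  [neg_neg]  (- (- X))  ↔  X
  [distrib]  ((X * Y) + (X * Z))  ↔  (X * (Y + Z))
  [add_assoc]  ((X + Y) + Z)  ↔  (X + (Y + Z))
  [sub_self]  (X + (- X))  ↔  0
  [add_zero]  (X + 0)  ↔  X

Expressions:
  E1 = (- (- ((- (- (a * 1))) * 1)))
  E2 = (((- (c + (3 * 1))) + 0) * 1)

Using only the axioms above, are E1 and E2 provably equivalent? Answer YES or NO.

NO

All listed rules preserve value, hence provable equivalence implies equal values everywhere; look for a separating assignment.
a=0, c=0 gives E1 ↦ 0, E2 ↦ -3; values differ ⇒ not provably equivalent.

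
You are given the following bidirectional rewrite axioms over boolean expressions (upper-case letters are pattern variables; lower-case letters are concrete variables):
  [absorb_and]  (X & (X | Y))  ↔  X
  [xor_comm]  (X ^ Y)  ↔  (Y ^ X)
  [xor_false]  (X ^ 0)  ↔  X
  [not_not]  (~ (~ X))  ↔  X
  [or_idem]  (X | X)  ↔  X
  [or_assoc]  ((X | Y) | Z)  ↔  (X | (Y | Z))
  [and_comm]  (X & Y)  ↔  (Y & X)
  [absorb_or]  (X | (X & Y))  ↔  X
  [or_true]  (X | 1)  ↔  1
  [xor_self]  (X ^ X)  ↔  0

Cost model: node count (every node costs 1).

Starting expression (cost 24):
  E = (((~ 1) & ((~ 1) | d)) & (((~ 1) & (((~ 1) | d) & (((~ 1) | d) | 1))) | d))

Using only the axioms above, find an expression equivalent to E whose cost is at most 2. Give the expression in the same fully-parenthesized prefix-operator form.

(1) (((~ 1) | d) & (((~ 1) | d) | 1))  =[absorb_and →]=  ((~ 1) | d)    ⊢ (((~ 1) & ((~ 1) | d)) & (((~ 1) & ((~ 1) | d)) | d))
(2) (((~ 1) & ((~ 1) | d)) & (((~ 1) & ((~ 1) | d)) | d))  =[absorb_and →]=  ((~ 1) & ((~ 1) | d))
(3) ((~ 1) & ((~ 1) | d))  =[absorb_and →]=  (~ 1)    ⊢ cost 2, within 2

(~ 1)   [cost 2]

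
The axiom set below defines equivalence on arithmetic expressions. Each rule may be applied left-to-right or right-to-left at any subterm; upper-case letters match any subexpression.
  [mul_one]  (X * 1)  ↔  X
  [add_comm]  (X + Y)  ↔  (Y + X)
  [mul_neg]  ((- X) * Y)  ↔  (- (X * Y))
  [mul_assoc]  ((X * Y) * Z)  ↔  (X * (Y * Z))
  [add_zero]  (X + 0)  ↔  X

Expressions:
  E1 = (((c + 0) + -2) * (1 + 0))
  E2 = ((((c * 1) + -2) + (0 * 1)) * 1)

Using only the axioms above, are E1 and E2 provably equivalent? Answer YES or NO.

1. [add_zero →] (1 + 0)  →  1;  E1 = (((c + 0) + -2) * 1)
2. [add_zero →] (c + 0)  →  c;  E1 = ((c + -2) * 1)
3. [add_zero ←] (c + -2)  →  ((c + -2) + 0);  E1 = (((c + -2) + 0) * 1)
4. [mul_one ←] 0  →  (0 * 1);  E1 = (((c + -2) + (0 * 1)) * 1)
5. [mul_one ←] c  →  (c * 1);  this is E2

YES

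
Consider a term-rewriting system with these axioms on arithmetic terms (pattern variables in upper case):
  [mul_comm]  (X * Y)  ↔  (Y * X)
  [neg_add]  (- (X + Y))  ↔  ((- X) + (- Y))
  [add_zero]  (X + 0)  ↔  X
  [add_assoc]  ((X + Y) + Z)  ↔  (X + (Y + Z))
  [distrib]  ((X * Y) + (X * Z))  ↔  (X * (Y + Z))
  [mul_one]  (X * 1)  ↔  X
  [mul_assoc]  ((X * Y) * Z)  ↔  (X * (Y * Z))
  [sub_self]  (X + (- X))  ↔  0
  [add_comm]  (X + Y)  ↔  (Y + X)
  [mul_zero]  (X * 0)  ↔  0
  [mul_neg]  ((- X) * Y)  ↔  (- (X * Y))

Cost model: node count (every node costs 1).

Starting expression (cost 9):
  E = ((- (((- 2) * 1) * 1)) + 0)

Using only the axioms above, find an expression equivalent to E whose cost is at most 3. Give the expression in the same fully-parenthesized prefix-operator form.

(- (- 2))   [cost 3]

step 1: mul_one (→) rewrites (((- 2) * 1) * 1) into ((- 2) * 1), now ((- ((- 2) * 1)) + 0)
step 2: add_zero (→) rewrites ((- ((- 2) * 1)) + 0) into (- ((- 2) * 1))
step 3: mul_one (→) rewrites ((- 2) * 1) into (- 2), reaching cost 3 (bound 3)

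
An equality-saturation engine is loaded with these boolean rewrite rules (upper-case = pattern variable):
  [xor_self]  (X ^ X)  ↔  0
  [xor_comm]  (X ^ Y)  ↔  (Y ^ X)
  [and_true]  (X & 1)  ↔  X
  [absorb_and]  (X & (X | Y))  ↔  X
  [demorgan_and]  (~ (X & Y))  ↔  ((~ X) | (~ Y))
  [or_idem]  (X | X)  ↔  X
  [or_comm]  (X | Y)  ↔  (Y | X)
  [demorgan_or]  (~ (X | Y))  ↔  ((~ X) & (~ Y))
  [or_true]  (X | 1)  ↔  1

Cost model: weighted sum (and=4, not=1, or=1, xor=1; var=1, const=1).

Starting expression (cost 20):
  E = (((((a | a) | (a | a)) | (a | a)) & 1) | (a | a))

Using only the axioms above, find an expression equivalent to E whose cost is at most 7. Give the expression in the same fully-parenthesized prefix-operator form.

((a | a) | (a | a))   [cost 7]

(1) ((a | a) | (a | a))  =[or_idem →]=  (a | a)    ⊢ ((((a | a) | (a | a)) & 1) | (a | a))
(2) ((a | a) | (a | a))  =[or_idem →]=  (a | a)    ⊢ (((a | a) & 1) | (a | a))
(3) ((a | a) & 1)  =[and_true →]=  (a | a)    ⊢ cost 7, within 7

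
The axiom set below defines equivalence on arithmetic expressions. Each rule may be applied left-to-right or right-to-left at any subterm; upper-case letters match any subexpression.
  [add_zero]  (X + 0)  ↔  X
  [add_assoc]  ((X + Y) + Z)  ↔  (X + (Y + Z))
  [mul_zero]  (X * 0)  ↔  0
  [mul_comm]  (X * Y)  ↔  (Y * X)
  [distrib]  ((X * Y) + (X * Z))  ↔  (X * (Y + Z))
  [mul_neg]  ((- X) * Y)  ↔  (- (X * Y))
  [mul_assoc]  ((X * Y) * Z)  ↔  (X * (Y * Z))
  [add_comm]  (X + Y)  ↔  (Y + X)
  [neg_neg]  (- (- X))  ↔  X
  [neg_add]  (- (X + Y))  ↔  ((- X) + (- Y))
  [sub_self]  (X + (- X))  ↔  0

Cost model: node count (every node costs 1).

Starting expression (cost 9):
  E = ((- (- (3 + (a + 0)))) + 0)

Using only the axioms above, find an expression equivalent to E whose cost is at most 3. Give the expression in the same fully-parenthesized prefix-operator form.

step 1: add_zero (→) rewrites ((- (- (3 + (a + 0)))) + 0) into (- (- (3 + (a + 0))))
step 2: neg_neg (→) rewrites (- (- (3 + (a + 0)))) into (3 + (a + 0))
step 3: add_zero (→) rewrites (a + 0) into a, reaching cost 3 (bound 3)

(3 + a)   [cost 3]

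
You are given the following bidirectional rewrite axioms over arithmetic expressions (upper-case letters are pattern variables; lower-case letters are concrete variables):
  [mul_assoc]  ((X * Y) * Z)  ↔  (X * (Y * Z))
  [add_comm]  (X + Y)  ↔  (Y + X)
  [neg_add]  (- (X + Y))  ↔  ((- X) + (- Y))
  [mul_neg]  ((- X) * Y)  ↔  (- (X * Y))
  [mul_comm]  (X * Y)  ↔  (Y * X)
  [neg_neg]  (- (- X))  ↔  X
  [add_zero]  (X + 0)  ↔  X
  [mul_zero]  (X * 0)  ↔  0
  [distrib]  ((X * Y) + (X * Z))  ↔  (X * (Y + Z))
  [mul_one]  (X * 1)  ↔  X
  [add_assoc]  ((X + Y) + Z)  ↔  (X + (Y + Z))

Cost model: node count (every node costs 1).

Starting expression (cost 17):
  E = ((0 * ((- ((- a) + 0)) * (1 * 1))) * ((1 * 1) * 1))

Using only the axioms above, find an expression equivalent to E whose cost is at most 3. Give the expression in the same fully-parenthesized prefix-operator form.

(0 * a)   [cost 3]

step 1: add_zero (→) rewrites ((- a) + 0) into (- a), now ((0 * ((- (- a)) * (1 * 1))) * ((1 * 1) * 1))
step 2: mul_one (→) rewrites (1 * 1) into 1, now ((0 * ((- (- a)) * 1)) * ((1 * 1) * 1))
step 3: mul_one (→) rewrites ((1 * 1) * 1) into (1 * 1), now ((0 * ((- (- a)) * 1)) * (1 * 1))
step 4: mul_one (→) rewrites (1 * 1) into 1, now ((0 * ((- (- a)) * 1)) * 1)
step 5: mul_one (→) rewrites ((- (- a)) * 1) into (- (- a)), now ((0 * (- (- a))) * 1)
step 6: mul_one (→) rewrites ((0 * (- (- a))) * 1) into (0 * (- (- a)))
step 7: neg_neg (→) rewrites (- (- a)) into a, reaching cost 3 (bound 3)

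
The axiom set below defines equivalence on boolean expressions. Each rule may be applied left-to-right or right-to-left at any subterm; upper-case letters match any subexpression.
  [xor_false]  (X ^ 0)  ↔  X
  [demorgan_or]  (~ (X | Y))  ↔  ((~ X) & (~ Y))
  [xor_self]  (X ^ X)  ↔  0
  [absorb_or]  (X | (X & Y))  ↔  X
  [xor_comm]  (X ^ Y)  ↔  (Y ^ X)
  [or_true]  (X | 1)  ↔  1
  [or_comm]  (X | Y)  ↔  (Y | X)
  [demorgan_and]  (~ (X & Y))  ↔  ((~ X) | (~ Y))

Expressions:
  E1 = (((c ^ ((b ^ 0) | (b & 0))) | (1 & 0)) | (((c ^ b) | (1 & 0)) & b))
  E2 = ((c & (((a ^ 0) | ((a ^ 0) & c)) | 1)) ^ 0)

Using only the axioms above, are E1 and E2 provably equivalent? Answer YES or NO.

NO

Every axiom is a valid identity, so a rewrite proof would force E1 and E2 to agree under every assignment.
At a=0, b=1, c=0: E1 = 1 but E2 = 0; they differ, so no derivation exists.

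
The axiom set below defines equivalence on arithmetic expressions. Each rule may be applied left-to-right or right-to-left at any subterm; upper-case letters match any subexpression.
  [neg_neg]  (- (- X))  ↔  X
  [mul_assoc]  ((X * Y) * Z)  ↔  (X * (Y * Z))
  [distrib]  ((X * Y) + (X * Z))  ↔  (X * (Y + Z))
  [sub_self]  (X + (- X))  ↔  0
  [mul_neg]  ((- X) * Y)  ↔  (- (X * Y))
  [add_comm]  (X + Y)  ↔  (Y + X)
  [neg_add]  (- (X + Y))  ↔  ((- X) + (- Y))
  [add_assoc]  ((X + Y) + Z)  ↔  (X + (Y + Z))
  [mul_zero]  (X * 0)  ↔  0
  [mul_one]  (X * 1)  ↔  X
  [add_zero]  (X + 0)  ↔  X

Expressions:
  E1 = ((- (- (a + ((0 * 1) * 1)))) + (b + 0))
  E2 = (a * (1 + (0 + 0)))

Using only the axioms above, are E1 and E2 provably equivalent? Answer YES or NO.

NO

Every axiom is a valid identity, so a rewrite proof would force E1 and E2 to agree under every assignment.
At a=0, b=1: E1 = 1 but E2 = 0; they differ, so no derivation exists.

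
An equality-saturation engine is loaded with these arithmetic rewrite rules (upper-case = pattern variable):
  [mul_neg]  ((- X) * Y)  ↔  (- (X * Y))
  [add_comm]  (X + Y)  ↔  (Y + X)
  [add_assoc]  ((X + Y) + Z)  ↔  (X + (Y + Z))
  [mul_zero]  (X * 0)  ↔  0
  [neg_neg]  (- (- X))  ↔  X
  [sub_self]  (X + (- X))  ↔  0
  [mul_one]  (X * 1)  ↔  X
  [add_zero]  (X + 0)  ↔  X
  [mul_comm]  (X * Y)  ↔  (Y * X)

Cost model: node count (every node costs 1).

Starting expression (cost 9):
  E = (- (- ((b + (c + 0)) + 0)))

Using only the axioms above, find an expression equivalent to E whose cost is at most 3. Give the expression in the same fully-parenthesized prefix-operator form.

1. [add_zero →] (c + 0)  →  c;  E = (- (- ((b + c) + 0)))
2. [add_zero →] ((b + c) + 0)  →  (b + c);  E = (- (- (b + c)))
3. [neg_neg →] (- (- (b + c)))  →  (b + c);  cost 3 ≤ 3, done

(b + c)   [cost 3]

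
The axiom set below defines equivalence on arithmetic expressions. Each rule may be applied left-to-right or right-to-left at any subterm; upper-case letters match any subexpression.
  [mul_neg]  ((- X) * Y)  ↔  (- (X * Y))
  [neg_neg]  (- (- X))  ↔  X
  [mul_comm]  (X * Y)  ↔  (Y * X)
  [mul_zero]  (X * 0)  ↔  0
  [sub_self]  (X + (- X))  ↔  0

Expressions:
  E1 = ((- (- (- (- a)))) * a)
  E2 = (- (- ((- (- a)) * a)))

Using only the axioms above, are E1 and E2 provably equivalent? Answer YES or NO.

YES

1. [mul_comm →] ((- (- (- (- a)))) * a)  →  (a * (- (- (- (- a)))))
2. [neg_neg →] (- (- a))  →  a;  E1 = (a * (- (- a)))
3. [neg_neg →] (- (- a))  →  a;  E1 = (a * a)
4. [neg_neg ←] (a * a)  →  (- (- (a * a)))
5. [neg_neg ←] a  →  (- (- a));  E1 = (- (- (a * (- (- a)))))
6. [mul_comm →] (a * (- (- a)))  →  ((- (- a)) * a);  this is E2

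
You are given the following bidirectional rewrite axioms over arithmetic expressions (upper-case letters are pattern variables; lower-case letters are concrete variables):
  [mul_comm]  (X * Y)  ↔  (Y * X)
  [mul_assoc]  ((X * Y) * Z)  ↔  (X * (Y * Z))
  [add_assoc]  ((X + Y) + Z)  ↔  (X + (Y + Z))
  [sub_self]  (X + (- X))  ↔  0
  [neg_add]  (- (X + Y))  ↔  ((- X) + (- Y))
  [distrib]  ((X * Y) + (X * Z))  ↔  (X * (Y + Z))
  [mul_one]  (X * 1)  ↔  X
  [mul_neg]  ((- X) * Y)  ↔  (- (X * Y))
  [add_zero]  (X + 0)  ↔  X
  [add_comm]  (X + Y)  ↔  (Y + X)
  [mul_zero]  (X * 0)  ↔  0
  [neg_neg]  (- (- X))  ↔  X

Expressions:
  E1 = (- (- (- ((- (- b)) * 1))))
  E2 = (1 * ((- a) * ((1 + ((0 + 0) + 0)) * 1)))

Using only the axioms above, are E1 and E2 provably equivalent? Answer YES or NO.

NO

Every axiom is a valid identity, so a rewrite proof would force E1 and E2 to agree under every assignment.
At a=0, b=1: E1 = -1 but E2 = 0; they differ, so no derivation exists.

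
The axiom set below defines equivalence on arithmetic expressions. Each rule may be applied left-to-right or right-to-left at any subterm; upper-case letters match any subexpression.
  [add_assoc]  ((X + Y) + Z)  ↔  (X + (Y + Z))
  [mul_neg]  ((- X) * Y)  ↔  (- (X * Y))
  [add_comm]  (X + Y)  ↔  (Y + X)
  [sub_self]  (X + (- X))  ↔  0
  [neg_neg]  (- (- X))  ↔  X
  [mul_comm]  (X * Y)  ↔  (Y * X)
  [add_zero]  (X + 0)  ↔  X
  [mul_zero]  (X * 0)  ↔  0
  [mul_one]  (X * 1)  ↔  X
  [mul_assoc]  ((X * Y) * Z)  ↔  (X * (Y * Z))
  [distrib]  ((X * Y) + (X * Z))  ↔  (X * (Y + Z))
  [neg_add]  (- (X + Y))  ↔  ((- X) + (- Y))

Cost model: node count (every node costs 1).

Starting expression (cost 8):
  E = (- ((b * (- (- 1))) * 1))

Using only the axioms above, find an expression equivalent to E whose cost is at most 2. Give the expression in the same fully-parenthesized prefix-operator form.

(- b)   [cost 2]

1. [neg_neg →] (- (- 1))  →  1;  E = (- ((b * 1) * 1))
2. [mul_one →] ((b * 1) * 1)  →  (b * 1);  E = (- (b * 1))
3. [mul_one →] (b * 1)  →  b;  cost 2 ≤ 2, done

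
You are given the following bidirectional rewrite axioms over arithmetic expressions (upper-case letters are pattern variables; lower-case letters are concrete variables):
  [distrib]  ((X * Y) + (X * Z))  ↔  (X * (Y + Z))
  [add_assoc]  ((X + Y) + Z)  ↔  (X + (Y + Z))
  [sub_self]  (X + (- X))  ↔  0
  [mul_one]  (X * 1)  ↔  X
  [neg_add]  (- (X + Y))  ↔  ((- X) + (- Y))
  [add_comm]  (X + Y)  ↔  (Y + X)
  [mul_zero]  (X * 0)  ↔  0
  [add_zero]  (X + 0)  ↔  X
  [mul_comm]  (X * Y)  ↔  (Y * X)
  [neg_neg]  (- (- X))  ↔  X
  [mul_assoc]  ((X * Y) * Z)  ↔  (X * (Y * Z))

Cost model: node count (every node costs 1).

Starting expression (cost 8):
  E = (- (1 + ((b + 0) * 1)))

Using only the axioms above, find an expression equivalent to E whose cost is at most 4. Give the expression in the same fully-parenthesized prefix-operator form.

step 1: add_comm (→) rewrites (1 + ((b + 0) * 1)) into (((b + 0) * 1) + 1), now (- (((b + 0) * 1) + 1))
step 2: mul_one (→) rewrites ((b + 0) * 1) into (b + 0), now (- ((b + 0) + 1))
step 3: add_zero (→) rewrites (b + 0) into b, reaching cost 4 (bound 4)

(- (b + 1))   [cost 4]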